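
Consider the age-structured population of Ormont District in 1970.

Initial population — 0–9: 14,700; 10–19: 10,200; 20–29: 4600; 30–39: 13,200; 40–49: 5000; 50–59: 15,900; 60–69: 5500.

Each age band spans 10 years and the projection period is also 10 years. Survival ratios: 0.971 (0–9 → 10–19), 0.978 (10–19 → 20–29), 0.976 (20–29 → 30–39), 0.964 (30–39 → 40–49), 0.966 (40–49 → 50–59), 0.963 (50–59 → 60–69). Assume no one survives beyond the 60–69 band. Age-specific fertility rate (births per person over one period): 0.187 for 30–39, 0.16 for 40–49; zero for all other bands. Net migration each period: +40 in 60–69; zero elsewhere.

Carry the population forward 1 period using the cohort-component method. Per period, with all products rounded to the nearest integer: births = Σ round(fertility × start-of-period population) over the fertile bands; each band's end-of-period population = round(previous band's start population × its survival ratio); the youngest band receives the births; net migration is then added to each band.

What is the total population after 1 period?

Period 1.
Births: 13200 * 0.187 = 2468  |  5000 * 0.16 = 800 → total 3268
10–19: 14700 * 0.971 = 14274
20–29: 10200 * 0.978 = 9976
30–39: 4600 * 0.976 = 4490
40–49: 13200 * 0.964 = 12725
50–59: 5000 * 0.966 = 4830
60–69: 15900 * 0.963 = 15312
Net migration: 60–69 + 40 → 15352
→ [3268, 14274, 9976, 4490, 12725, 4830, 15352]
Total after period 1: 3268 + 14274 + 9976 + 4490 + 12725 + 4830 + 15352 = 64915

64915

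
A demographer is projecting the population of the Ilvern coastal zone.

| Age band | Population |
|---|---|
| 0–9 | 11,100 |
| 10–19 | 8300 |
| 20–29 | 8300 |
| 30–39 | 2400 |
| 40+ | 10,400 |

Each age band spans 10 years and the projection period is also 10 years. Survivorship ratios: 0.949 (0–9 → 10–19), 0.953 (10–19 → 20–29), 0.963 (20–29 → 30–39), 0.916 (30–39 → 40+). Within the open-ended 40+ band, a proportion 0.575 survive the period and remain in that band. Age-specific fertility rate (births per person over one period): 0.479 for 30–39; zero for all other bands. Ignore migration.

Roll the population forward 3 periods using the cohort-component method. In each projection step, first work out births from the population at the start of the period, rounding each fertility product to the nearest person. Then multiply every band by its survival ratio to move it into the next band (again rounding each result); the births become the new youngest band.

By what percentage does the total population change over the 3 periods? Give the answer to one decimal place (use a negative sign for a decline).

-21.3

Call the bands 1 to 5, youngest first.
— Period 1 —
Births: 2400 * 0.479 = 1150
Band 2: 11100 * 0.949 = 10534
Band 3: 8300 * 0.953 = 7910
Band 4: 8300 * 0.963 = 7993
Band 5: 2400 * 0.916 + 10400 * 0.575 = 2198 + 5980 = 8178
→ [1150, 10534, 7910, 7993, 8178]
— Period 2 —
Births: 7993 * 0.479 = 3829
Band 2: 1150 * 0.949 = 1091
Band 3: 10534 * 0.953 = 10039
Band 4: 7910 * 0.963 = 7617
Band 5: 7993 * 0.916 + 8178 * 0.575 = 7322 + 4702 = 12024
→ [3829, 1091, 10039, 7617, 12024]
— Period 3 —
Births: 7617 * 0.479 = 3649
Band 2: 3829 * 0.949 = 3634
Band 3: 1091 * 0.953 = 1040
Band 4: 10039 * 0.963 = 9668
Band 5: 7617 * 0.916 + 12024 * 0.575 = 6977 + 6914 = 13891
→ [3649, 3634, 1040, 9668, 13891]
Total: 40500 → 31882; change = -8618; percentage change = -21.3%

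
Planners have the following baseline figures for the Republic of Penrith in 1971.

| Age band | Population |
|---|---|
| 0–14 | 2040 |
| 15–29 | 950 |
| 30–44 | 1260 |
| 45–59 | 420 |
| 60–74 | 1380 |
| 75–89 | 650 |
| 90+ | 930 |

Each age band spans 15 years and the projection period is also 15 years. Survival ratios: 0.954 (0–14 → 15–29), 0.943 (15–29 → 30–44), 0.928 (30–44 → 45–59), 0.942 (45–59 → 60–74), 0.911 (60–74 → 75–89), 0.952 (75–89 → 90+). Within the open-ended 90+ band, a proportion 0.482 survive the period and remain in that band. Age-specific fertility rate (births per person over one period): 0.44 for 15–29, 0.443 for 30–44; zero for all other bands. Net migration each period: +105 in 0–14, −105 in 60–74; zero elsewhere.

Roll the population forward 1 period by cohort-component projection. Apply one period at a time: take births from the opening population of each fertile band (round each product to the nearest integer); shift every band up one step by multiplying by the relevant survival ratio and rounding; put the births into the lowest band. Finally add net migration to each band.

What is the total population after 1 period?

Numbering the bands 1..7 from youngest to oldest:
After projecting period 1:
Births: 950 * 0.44 = 418 ; 1260 * 0.443 = 558 ⇒ total 976
Band 2: 2040 * 0.954 = 1946
Band 3: 950 * 0.943 = 896
Band 4: 1260 * 0.928 = 1169
Band 5: 420 * 0.942 = 396
Band 6: 1380 * 0.911 = 1257
Band 7: 650 * 0.952 + 930 * 0.482 = 619 + 448 = 1067
Net migration: Band 1 + 105 → 1081; Band 5 − 105 → 291
End of period: [1081, 1946, 896, 1169, 291, 1257, 1067]
Total after period 1: 1081 + 1946 + 896 + 1169 + 291 + 1257 + 1067 = 7707

7707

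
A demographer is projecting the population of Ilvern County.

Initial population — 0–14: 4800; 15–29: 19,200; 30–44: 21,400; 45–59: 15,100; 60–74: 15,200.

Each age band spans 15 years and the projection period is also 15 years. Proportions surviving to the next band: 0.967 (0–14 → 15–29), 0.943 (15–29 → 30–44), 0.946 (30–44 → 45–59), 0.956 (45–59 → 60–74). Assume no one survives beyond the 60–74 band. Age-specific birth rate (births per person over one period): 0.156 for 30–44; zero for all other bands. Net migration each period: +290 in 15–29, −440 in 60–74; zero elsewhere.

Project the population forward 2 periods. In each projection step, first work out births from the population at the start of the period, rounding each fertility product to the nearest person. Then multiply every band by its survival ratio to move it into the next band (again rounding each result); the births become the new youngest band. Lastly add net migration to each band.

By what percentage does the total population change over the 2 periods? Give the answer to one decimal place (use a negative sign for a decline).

(Bands numbered youngest = 1 to oldest = 5.)
— Period 1 —
Births: 21400 × 0.156 = 3338
Band 2: 4800 × 0.967 = 4642
Band 3: 19200 × 0.943 = 18106
Band 4: 21400 × 0.946 = 20244
Band 5: 15100 × 0.956 = 14436
Net migration: Band 2 + 290 → 4932; Band 5 − 440 → 13996
→ [3338, 4932, 18106, 20244, 13996]
— Period 2 —
Births: 18106 × 0.156 = 2825
Band 2: 3338 × 0.967 = 3228
Band 3: 4932 × 0.943 = 4651
Band 4: 18106 × 0.946 = 17128
Band 5: 20244 × 0.956 = 19353
Net migration: Band 2 + 290 → 3518; Band 5 − 440 → 18913
→ [2825, 3518, 4651, 17128, 18913]
Total: 75700 → 47035; change = -28665; percentage change = -37.9%

-37.9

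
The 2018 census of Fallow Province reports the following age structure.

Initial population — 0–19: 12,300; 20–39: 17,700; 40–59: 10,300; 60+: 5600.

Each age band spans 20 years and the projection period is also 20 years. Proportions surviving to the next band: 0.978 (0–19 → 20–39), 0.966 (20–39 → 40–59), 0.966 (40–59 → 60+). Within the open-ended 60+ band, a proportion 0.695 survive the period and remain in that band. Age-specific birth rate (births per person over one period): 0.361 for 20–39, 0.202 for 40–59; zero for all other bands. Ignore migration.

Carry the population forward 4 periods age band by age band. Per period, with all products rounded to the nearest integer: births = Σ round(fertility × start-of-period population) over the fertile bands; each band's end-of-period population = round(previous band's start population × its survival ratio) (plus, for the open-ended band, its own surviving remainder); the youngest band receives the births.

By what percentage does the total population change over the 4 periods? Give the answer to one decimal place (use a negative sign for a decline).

[period 1]
Births: 17700 * 0.361 = 6390, 10300 * 0.202 = 2081 → total 8471
20–39: 12300 * 0.978 = 12029
40–59: 17700 * 0.966 = 17098
60+: 10300 * 0.966 + 5600 * 0.695 = 9950 + 3892 = 13842
Giving 8471 / 12029 / 17098 / 13842.
[period 2]
Births: 12029 * 0.361 = 4342, 17098 * 0.202 = 3454 → total 7796
20–39: 8471 * 0.978 = 8285
40–59: 12029 * 0.966 = 11620
60+: 17098 * 0.966 + 13842 * 0.695 = 16517 + 9620 = 26137
Giving 7796 / 8285 / 11620 / 26137.
[period 3]
Births: 8285 * 0.361 = 2991, 11620 * 0.202 = 2347 → total 5338
20–39: 7796 * 0.978 = 7624
40–59: 8285 * 0.966 = 8003
60+: 11620 * 0.966 + 26137 * 0.695 = 11225 + 18165 = 29390
Giving 5338 / 7624 / 8003 / 29390.
[period 4]
Births: 7624 * 0.361 = 2752, 8003 * 0.202 = 1617 → total 4369
20–39: 5338 * 0.978 = 5221
40–59: 7624 * 0.966 = 7365
60+: 8003 * 0.966 + 29390 * 0.695 = 7731 + 20426 = 28157
Giving 4369 / 5221 / 7365 / 28157.
Total: 45900 → 45112; change = -788; percentage change = -1.7%

-1.7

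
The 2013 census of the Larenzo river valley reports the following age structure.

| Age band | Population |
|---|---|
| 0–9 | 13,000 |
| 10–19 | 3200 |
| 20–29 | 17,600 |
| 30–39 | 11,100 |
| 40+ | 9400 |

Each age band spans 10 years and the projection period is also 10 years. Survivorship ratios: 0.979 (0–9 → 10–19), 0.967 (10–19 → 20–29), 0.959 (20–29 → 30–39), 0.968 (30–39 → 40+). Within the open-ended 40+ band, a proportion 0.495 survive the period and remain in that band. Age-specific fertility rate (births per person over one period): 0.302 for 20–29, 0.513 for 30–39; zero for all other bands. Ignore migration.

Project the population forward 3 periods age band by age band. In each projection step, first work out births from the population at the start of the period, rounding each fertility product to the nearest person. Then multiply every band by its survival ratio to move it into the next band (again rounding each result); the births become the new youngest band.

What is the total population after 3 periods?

After projecting period 1:
Births: 17600 × 0.302 = 5315, 11100 × 0.513 = 5694 — total 11009
10–19: 13000 × 0.979 = 12727
20–29: 3200 × 0.967 = 3094
30–39: 17600 × 0.959 = 16878
40+: 11100 × 0.968 + 9400 × 0.495 = 10745 + 4653 = 15398
End of period: [11009, 12727, 3094, 16878, 15398]
After projecting period 2:
Births: 3094 × 0.302 = 934, 16878 × 0.513 = 8658 — total 9592
10–19: 11009 × 0.979 = 10778
20–29: 12727 × 0.967 = 12307
30–39: 3094 × 0.959 = 2967
40+: 16878 × 0.968 + 15398 × 0.495 = 16338 + 7622 = 23960
End of period: [9592, 10778, 12307, 2967, 23960]
After projecting period 3:
Births: 12307 × 0.302 = 3717, 2967 × 0.513 = 1522 — total 5239
10–19: 9592 × 0.979 = 9391
20–29: 10778 × 0.967 = 10422
30–39: 12307 × 0.959 = 11802
40+: 2967 × 0.968 + 23960 × 0.495 = 2872 + 11860 = 14732
End of period: [5239, 9391, 10422, 11802, 14732]
Total after period 3: 5239 + 9391 + 10422 + 11802 + 14732 = 51586

51586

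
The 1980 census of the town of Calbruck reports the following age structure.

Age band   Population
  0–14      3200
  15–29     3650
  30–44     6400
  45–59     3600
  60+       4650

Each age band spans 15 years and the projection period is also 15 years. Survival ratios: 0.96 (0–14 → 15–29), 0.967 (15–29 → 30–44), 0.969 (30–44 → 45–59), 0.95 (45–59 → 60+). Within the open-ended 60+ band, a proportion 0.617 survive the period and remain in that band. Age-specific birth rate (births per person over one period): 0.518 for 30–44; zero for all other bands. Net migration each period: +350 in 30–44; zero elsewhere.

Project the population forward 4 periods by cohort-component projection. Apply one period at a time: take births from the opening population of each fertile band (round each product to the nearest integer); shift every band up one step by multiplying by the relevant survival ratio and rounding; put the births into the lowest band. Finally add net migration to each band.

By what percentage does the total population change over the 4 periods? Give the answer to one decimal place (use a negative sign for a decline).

-16.5

— Period 1 —
Births: 6400 × 0.518 = 3315
15–29: 3200 × 0.96 = 3072
30–44: 3650 × 0.967 = 3530
45–59: 6400 × 0.969 = 6202
60+: 3600 × 0.95 + 4650 × 0.617 = 3420 + 2869 = 6289
Net migration: 30–44 + 350 → 3880
Population now: 0–14=3315, 15–29=3072, 30–44=3880, 45–59=6202, 60+=6289
— Period 2 —
Births: 3880 × 0.518 = 2010
15–29: 3315 × 0.96 = 3182
30–44: 3072 × 0.967 = 2971
45–59: 3880 × 0.969 = 3760
60+: 6202 × 0.95 + 6289 × 0.617 = 5892 + 3880 = 9772
Net migration: 30–44 + 350 → 3321
Population now: 0–14=2010, 15–29=3182, 30–44=3321, 45–59=3760, 60+=9772
— Period 3 —
Births: 3321 × 0.518 = 1720
15–29: 2010 × 0.96 = 1930
30–44: 3182 × 0.967 = 3077
45–59: 3321 × 0.969 = 3218
60+: 3760 × 0.95 + 9772 × 0.617 = 3572 + 6029 = 9601
Net migration: 30–44 + 350 → 3427
Population now: 0–14=1720, 15–29=1930, 30–44=3427, 45–59=3218, 60+=9601
— Period 4 —
Births: 3427 × 0.518 = 1775
15–29: 1720 × 0.96 = 1651
30–44: 1930 × 0.967 = 1866
45–59: 3427 × 0.969 = 3321
60+: 3218 × 0.95 + 9601 × 0.617 = 3057 + 5924 = 8981
Net migration: 30–44 + 350 → 2216
Population now: 0–14=1775, 15–29=1651, 30–44=2216, 45–59=3321, 60+=8981
Total: 21500 → 17944; change = -3556; percentage change = -16.5%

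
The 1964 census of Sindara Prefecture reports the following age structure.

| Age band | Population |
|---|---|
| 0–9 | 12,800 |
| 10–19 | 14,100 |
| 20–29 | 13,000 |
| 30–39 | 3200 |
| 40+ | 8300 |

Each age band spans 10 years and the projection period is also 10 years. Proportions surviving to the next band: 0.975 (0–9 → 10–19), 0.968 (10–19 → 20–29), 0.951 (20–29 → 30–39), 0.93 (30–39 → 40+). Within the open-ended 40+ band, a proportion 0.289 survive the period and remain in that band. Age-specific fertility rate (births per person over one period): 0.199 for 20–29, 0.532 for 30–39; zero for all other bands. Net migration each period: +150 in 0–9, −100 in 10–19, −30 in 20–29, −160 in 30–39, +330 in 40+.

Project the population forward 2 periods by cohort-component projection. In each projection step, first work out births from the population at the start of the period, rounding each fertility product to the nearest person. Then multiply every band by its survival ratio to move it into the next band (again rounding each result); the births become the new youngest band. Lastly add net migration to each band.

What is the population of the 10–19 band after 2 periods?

Numbering the groups 1..5 from youngest to oldest:
Period 1:
Births: 13000 × 0.199 = 2587, 3200 × 0.532 = 1702 → total 4289
Group 2: 12800 × 0.975 = 12480
Group 3: 14100 × 0.968 = 13649
Group 4: 13000 × 0.951 = 12363
Group 5: 3200 × 0.93 + 8300 × 0.289 = 2976 + 2399 = 5375
Net migration: Group 1 + 150 → 4439; Group 2 − 100 → 12380; Group 3 − 30 → 13619; Group 4 − 160 → 12203; Group 5 + 330 → 5705
Population now: 0–9=4439, 10–19=12380, 20–29=13619, 30–39=12203, 40+=5705
Period 2:
Births: 13619 × 0.199 = 2710, 12203 × 0.532 = 6492 → total 9202
Group 2: 4439 × 0.975 = 4328
Group 3: 12380 × 0.968 = 11984
Group 4: 13619 × 0.951 = 12952
Group 5: 12203 × 0.93 + 5705 × 0.289 = 11349 + 1649 = 12998
Net migration: Group 1 + 150 → 9352; Group 2 − 100 → 4228; Group 3 − 30 → 11954; Group 4 − 160 → 12792; Group 5 + 330 → 13328
Population now: 0–9=9352, 10–19=4228, 20–29=11954, 30–39=12792, 40+=13328

4228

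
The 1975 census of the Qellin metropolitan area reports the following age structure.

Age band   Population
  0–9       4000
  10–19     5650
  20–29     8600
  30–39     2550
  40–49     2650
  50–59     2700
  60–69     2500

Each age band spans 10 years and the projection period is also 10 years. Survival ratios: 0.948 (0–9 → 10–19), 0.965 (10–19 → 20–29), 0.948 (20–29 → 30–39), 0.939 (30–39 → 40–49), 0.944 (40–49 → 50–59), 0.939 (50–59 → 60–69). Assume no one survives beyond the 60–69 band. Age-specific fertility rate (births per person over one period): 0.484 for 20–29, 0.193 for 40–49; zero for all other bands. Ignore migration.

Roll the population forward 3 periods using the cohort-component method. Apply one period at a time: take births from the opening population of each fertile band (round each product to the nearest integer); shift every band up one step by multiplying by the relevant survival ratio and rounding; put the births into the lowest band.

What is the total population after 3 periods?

28135

Period 1:
Births: 8600 × 0.484 = 4162 ; 2650 × 0.193 = 511 ⇒ total 4673
10–19: 4000 × 0.948 = 3792
20–29: 5650 × 0.965 = 5452
30–39: 8600 × 0.948 = 8153
40–49: 2550 × 0.939 = 2394
50–59: 2650 × 0.944 = 2502
60–69: 2700 × 0.939 = 2535
→ [4673, 3792, 5452, 8153, 2394, 2502, 2535]
Period 2:
Births: 5452 × 0.484 = 2639 ; 2394 × 0.193 = 462 ⇒ total 3101
10–19: 4673 × 0.948 = 4430
20–29: 3792 × 0.965 = 3659
30–39: 5452 × 0.948 = 5168
40–49: 8153 × 0.939 = 7656
50–59: 2394 × 0.944 = 2260
60–69: 2502 × 0.939 = 2349
→ [3101, 4430, 3659, 5168, 7656, 2260, 2349]
Period 3:
Births: 3659 × 0.484 = 1771 ; 7656 × 0.193 = 1478 ⇒ total 3249
10–19: 3101 × 0.948 = 2940
20–29: 4430 × 0.965 = 4275
30–39: 3659 × 0.948 = 3469
40–49: 5168 × 0.939 = 4853
50–59: 7656 × 0.944 = 7227
60–69: 2260 × 0.939 = 2122
→ [3249, 2940, 4275, 3469, 4853, 7227, 2122]
Total after period 3: 3249 + 2940 + 4275 + 3469 + 4853 + 7227 + 2122 = 28135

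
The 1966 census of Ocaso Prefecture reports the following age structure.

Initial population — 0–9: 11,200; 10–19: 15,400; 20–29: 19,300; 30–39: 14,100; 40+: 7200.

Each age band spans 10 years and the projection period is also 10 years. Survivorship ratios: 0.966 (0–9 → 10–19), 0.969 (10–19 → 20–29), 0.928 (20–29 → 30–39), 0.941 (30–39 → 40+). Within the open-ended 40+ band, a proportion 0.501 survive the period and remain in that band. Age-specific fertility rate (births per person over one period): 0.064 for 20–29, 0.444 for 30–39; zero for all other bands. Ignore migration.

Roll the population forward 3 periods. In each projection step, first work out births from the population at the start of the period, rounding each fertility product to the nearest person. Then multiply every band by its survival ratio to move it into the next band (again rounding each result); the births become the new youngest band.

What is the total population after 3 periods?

57880

Let group 1 be 0–9 through group 5 = 40+.
[period 1]
Births: 19300 * 0.064 = 1235 ; 14100 * 0.444 = 6260 → total 7495
Group 2: 11200 * 0.966 = 10819
Group 3: 15400 * 0.969 = 14923
Group 4: 19300 * 0.928 = 17910
Group 5: 14100 * 0.941 + 7200 * 0.501 = 13268 + 3607 = 16875
Giving 7495 / 10819 / 14923 / 17910 / 16875.
[period 2]
Births: 14923 * 0.064 = 955 ; 17910 * 0.444 = 7952 → total 8907
Group 2: 7495 * 0.966 = 7240
Group 3: 10819 * 0.969 = 10484
Group 4: 14923 * 0.928 = 13849
Group 5: 17910 * 0.941 + 16875 * 0.501 = 16853 + 8454 = 25307
Giving 8907 / 7240 / 10484 / 13849 / 25307.
[period 3]
Births: 10484 * 0.064 = 671 ; 13849 * 0.444 = 6149 → total 6820
Group 2: 8907 * 0.966 = 8604
Group 3: 7240 * 0.969 = 7016
Group 4: 10484 * 0.928 = 9729
Group 5: 13849 * 0.941 + 25307 * 0.501 = 13032 + 12679 = 25711
Giving 6820 / 8604 / 7016 / 9729 / 25711.
Total after period 3: 6820 + 8604 + 7016 + 9729 + 25711 = 57880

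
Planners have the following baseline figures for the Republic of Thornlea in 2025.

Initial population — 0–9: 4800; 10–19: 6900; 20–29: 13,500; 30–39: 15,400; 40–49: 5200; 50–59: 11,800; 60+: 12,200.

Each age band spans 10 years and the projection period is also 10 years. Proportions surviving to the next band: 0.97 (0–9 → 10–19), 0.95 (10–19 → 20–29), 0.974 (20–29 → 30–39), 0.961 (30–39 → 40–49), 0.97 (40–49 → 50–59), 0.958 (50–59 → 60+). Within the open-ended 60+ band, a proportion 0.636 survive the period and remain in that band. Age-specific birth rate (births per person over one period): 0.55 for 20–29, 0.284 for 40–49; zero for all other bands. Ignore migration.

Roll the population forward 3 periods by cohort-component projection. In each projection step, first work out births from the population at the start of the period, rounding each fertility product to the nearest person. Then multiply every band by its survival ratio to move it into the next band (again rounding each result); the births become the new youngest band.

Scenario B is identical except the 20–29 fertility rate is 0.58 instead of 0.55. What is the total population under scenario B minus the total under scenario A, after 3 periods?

697

Let band 1 be 0–9 through band 7 = 60+.
— Period 1 —
Births: 13500 × 0.55 = 7425, 5200 × 0.284 = 1477 → total 8902
Band 2: 4800 × 0.97 = 4656
Band 3: 6900 × 0.95 = 6555
Band 4: 13500 × 0.974 = 13149
Band 5: 15400 × 0.961 = 14799
Band 6: 5200 × 0.97 = 5044
Band 7: 11800 × 0.958 + 12200 × 0.636 = 11304 + 7759 = 19063
→ [8902, 4656, 6555, 13149, 14799, 5044, 19063]
— Period 2 —
Births: 6555 × 0.55 = 3605, 14799 × 0.284 = 4203 → total 7808
Band 2: 8902 × 0.97 = 8635
Band 3: 4656 × 0.95 = 4423
Band 4: 6555 × 0.974 = 6385
Band 5: 13149 × 0.961 = 12636
Band 6: 14799 × 0.97 = 14355
Band 7: 5044 × 0.958 + 19063 × 0.636 = 4832 + 12124 = 16956
→ [7808, 8635, 4423, 6385, 12636, 14355, 16956]
— Period 3 —
Births: 4423 × 0.55 = 2433, 12636 × 0.284 = 3589 → total 6022
Band 2: 7808 × 0.97 = 7574
Band 3: 8635 × 0.95 = 8203
Band 4: 4423 × 0.974 = 4308
Band 5: 6385 × 0.961 = 6136
Band 6: 12636 × 0.97 = 12257
Band 7: 14355 × 0.958 + 16956 × 0.636 = 13752 + 10784 = 24536
→ [6022, 7574, 8203, 4308, 6136, 12257, 24536]
Scenario A total after 3 periods: 69036
Scenario B projection —
— Period 1 —
Births: 13500 × 0.58 = 7830, 5200 × 0.284 = 1477 → total 9307
Band 2: 4800 × 0.97 = 4656
Band 3: 6900 × 0.95 = 6555
Band 4: 13500 × 0.974 = 13149
Band 5: 15400 × 0.961 = 14799
Band 6: 5200 × 0.97 = 5044
Band 7: 11800 × 0.958 + 12200 × 0.636 = 11304 + 7759 = 19063
→ [9307, 4656, 6555, 13149, 14799, 5044, 19063]
— Period 2 —
Births: 6555 × 0.58 = 3802, 14799 × 0.284 = 4203 → total 8005
Band 2: 9307 × 0.97 = 9028
Band 3: 4656 × 0.95 = 4423
Band 4: 6555 × 0.974 = 6385
Band 5: 13149 × 0.961 = 12636
Band 6: 14799 × 0.97 = 14355
Band 7: 5044 × 0.958 + 19063 × 0.636 = 4832 + 12124 = 16956
→ [8005, 9028, 4423, 6385, 12636, 14355, 16956]
— Period 3 —
Births: 4423 × 0.58 = 2565, 12636 × 0.284 = 3589 → total 6154
Band 2: 8005 × 0.97 = 7765
Band 3: 9028 × 0.95 = 8577
Band 4: 4423 × 0.974 = 4308
Band 5: 6385 × 0.961 = 6136
Band 6: 12636 × 0.97 = 12257
Band 7: 14355 × 0.958 + 16956 × 0.636 = 13752 + 10784 = 24536
→ [6154, 7765, 8577, 4308, 6136, 12257, 24536]
Scenario B total after 3 periods: 69733
Difference B − A = 69733 − 69036 = 697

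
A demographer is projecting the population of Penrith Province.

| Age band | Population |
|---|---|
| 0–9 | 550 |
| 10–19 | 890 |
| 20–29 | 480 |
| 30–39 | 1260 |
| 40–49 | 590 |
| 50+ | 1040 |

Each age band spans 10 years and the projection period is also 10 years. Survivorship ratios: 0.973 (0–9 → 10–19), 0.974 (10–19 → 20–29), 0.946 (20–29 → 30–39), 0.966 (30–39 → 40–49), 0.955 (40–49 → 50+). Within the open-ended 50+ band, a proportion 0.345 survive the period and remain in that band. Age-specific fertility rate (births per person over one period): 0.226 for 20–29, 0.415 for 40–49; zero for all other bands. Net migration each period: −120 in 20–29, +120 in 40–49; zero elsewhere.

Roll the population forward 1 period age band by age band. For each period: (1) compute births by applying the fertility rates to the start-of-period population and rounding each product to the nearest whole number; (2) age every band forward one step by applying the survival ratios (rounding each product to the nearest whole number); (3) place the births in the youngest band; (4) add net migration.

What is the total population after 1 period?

After projecting period 1:
Births: 480 × 0.226 = 108, 590 × 0.415 = 245 → 353
10–19: 550 × 0.973 = 535
20–29: 890 × 0.974 = 867
30–39: 480 × 0.946 = 454
40–49: 1260 × 0.966 = 1217
50+: 590 × 0.955 + 1040 × 0.345 = 563 + 359 = 922
Net migration: 20–29 − 120 → 747; 40–49 + 120 → 1337
Population now: 0–9=353, 10–19=535, 20–29=747, 30–39=454, 40–49=1337, 50+=922
Total after period 1: 353 + 535 + 747 + 454 + 1337 + 922 = 4348

4348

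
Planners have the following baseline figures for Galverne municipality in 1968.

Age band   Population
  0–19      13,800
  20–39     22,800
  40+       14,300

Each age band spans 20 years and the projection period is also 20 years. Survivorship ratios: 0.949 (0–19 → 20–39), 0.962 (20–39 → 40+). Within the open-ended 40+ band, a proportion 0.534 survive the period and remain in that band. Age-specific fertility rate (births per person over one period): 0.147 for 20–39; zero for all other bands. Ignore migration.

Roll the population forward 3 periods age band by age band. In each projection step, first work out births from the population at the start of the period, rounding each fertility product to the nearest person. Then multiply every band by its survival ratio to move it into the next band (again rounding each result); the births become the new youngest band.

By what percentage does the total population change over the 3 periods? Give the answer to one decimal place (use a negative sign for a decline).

Period 1.
Births: 22800 × 0.147 = 3352
20–39: 13800 × 0.949 = 13096
40+: 22800 × 0.962 + 14300 × 0.534 = 21934 + 7636 = 29570
Population now: 0–19=3352, 20–39=13096, 40+=29570
Period 2.
Births: 13096 × 0.147 = 1925
20–39: 3352 × 0.949 = 3181
40+: 13096 × 0.962 + 29570 × 0.534 = 12598 + 15790 = 28388
Population now: 0–19=1925, 20–39=3181, 40+=28388
Period 3.
Births: 3181 × 0.147 = 468
20–39: 1925 × 0.949 = 1827
40+: 3181 × 0.962 + 28388 × 0.534 = 3060 + 15159 = 18219
Population now: 0–19=468, 20–39=1827, 40+=18219
Total: 50900 → 20514; change = -30386; percentage change = -59.7%

-59.7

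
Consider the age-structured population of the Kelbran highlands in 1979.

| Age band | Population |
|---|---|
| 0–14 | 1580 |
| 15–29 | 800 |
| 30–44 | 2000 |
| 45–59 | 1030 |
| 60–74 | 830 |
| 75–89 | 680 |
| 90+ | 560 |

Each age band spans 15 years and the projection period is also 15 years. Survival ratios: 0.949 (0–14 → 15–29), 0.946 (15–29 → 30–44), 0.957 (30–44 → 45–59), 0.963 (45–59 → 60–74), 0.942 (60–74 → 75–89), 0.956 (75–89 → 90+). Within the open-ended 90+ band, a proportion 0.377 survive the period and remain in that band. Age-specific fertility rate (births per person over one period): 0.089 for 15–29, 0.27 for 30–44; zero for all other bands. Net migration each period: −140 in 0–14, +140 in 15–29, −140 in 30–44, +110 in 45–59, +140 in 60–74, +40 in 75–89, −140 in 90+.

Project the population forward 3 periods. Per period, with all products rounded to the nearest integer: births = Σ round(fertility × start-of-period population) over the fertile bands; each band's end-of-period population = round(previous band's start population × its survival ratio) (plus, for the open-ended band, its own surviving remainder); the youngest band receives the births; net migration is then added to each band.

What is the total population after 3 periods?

Period 1:
Births: 800 × 0.089 = 71  |  2000 × 0.27 = 540 → 611
15–29: 1580 × 0.949 = 1499
30–44: 800 × 0.946 = 757
45–59: 2000 × 0.957 = 1914
60–74: 1030 × 0.963 = 992
75–89: 830 × 0.942 = 782
90+: 680 × 0.956 + 560 × 0.377 = 650 + 211 = 861
Net migration: 0–14 − 140 → 471; 15–29 + 140 → 1639; 30–44 − 140 → 617; 45–59 + 110 → 2024; 60–74 + 140 → 1132; 75–89 + 40 → 822; 90+ − 140 → 721
Giving 471 / 1639 / 617 / 2024 / 1132 / 822 / 721.
Period 2:
Births: 1639 × 0.089 = 146  |  617 × 0.27 = 167 → 313
15–29: 471 × 0.949 = 447
30–44: 1639 × 0.946 = 1550
45–59: 617 × 0.957 = 590
60–74: 2024 × 0.963 = 1949
75–89: 1132 × 0.942 = 1066
90+: 822 × 0.956 + 721 × 0.377 = 786 + 272 = 1058
Net migration: 0–14 − 140 → 173; 15–29 + 140 → 587; 30–44 − 140 → 1410; 45–59 + 110 → 700; 60–74 + 140 → 2089; 75–89 + 40 → 1106; 90+ − 140 → 918
Giving 173 / 587 / 1410 / 700 / 2089 / 1106 / 918.
Period 3:
Births: 587 × 0.089 = 52  |  1410 × 0.27 = 381 → 433
15–29: 173 × 0.949 = 164
30–44: 587 × 0.946 = 555
45–59: 1410 × 0.957 = 1349
60–74: 700 × 0.963 = 674
75–89: 2089 × 0.942 = 1968
90+: 1106 × 0.956 + 918 × 0.377 = 1057 + 346 = 1403
Net migration: 0–14 − 140 → 293; 15–29 + 140 → 304; 30–44 − 140 → 415; 45–59 + 110 → 1459; 60–74 + 140 → 814; 75–89 + 40 → 2008; 90+ − 140 → 1263
Giving 293 / 304 / 415 / 1459 / 814 / 2008 / 1263.
Total after period 3: 293 + 304 + 415 + 1459 + 814 + 2008 + 1263 = 6556

6556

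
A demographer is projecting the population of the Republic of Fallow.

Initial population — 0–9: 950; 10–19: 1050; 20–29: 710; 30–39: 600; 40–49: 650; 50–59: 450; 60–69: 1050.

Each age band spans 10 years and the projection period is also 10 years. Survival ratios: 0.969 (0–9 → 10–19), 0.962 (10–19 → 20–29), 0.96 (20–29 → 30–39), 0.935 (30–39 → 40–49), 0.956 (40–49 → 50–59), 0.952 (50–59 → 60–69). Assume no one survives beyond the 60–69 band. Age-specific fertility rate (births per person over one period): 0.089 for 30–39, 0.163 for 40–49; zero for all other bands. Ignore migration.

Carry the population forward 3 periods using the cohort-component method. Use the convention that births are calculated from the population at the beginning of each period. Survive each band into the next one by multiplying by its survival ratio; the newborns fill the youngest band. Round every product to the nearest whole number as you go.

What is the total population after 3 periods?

— Period 1 —
Births: 600 × 0.089 = 53  |  650 × 0.163 = 106 → total 159
10–19: 950 × 0.969 = 921
20–29: 1050 × 0.962 = 1010
30–39: 710 × 0.96 = 682
40–49: 600 × 0.935 = 561
50–59: 650 × 0.956 = 621
60–69: 450 × 0.952 = 428
Population now: 0–9=159, 10–19=921, 20–29=1010, 30–39=682, 40–49=561, 50–59=621, 60–69=428
— Period 2 —
Births: 682 × 0.089 = 61  |  561 × 0.163 = 91 → total 152
10–19: 159 × 0.969 = 154
20–29: 921 × 0.962 = 886
30–39: 1010 × 0.96 = 970
40–49: 682 × 0.935 = 638
50–59: 561 × 0.956 = 536
60–69: 621 × 0.952 = 591
Population now: 0–9=152, 10–19=154, 20–29=886, 30–39=970, 40–49=638, 50–59=536, 60–69=591
— Period 3 —
Births: 970 × 0.089 = 86  |  638 × 0.163 = 104 → total 190
10–19: 152 × 0.969 = 147
20–29: 154 × 0.962 = 148
30–39: 886 × 0.96 = 851
40–49: 970 × 0.935 = 907
50–59: 638 × 0.956 = 610
60–69: 536 × 0.952 = 510
Population now: 0–9=190, 10–19=147, 20–29=148, 30–39=851, 40–49=907, 50–59=610, 60–69=510
Total after period 3: 190 + 147 + 148 + 851 + 907 + 610 + 510 = 3363

3363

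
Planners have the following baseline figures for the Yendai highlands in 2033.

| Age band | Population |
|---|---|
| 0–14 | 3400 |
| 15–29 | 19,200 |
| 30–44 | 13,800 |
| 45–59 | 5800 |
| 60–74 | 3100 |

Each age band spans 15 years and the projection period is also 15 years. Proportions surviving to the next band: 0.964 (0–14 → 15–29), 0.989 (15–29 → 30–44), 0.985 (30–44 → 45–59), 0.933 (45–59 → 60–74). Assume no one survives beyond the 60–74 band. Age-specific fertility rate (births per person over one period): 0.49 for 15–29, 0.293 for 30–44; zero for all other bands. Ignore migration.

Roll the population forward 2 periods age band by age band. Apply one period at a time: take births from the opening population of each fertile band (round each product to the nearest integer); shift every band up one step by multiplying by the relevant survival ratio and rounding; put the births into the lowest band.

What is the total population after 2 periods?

54765

Let group 1 be 0–14 through group 5 = 60–74.
— Period 1 —
Births: 19200 × 0.49 = 9408  |  13800 × 0.293 = 4043 → 13451
Group 2: 3400 × 0.964 = 3278
Group 3: 19200 × 0.989 = 18989
Group 4: 13800 × 0.985 = 13593
Group 5: 5800 × 0.933 = 5411
Giving 13451 / 3278 / 18989 / 13593 / 5411.
— Period 2 —
Births: 3278 × 0.49 = 1606  |  18989 × 0.293 = 5564 → 7170
Group 2: 13451 × 0.964 = 12967
Group 3: 3278 × 0.989 = 3242
Group 4: 18989 × 0.985 = 18704
Group 5: 13593 × 0.933 = 12682
Giving 7170 / 12967 / 3242 / 18704 / 12682.
Total after period 2: 7170 + 12967 + 3242 + 18704 + 12682 = 54765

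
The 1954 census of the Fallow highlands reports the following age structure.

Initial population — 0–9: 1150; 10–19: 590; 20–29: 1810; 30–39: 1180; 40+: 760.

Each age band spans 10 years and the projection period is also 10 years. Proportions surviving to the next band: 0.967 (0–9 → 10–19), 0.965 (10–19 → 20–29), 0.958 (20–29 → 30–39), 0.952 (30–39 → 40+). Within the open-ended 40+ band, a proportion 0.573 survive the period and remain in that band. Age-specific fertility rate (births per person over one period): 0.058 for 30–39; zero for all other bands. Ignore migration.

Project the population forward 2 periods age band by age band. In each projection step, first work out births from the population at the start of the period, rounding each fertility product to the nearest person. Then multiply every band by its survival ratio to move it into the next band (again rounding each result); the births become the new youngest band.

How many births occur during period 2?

Numbering the groups 1..5 from youngest to oldest:
Period 1:
Births: 1180 * 0.058 = 68
Group 2: 1150 * 0.967 = 1112
Group 3: 590 * 0.965 = 569
Group 4: 1810 * 0.958 = 1734
Group 5: 1180 * 0.952 + 760 * 0.573 = 1123 + 435 = 1558
Population now: 0–9=68, 10–19=1112, 20–29=569, 30–39=1734, 40+=1558
Period 2:
Births: 1734 * 0.058 = 101
Group 2: 68 * 0.967 = 66
Group 3: 1112 * 0.965 = 1073
Group 4: 569 * 0.958 = 545
Group 5: 1734 * 0.952 + 1558 * 0.573 = 1651 + 893 = 2544
Population now: 0–9=101, 10–19=66, 20–29=1073, 30–39=545, 40+=2544

101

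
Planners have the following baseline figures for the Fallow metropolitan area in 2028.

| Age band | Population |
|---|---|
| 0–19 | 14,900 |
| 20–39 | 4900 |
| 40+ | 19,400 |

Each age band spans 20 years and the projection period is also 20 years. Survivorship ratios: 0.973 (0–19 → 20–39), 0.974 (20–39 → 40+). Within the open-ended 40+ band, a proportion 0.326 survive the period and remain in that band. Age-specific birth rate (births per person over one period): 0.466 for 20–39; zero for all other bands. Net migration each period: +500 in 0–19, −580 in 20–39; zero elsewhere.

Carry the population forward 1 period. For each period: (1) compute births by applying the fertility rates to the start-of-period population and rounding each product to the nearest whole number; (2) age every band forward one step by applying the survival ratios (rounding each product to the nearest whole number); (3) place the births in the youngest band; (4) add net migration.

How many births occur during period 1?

Period 1:
Births: 4900 × 0.466 = 2283
20–39: 14900 × 0.973 = 14498
40+: 4900 × 0.974 + 19400 × 0.326 = 4773 + 6324 = 11097
Net migration: 0–19 + 500 → 2783; 20–39 − 580 → 13918
Population now: 0–19=2783, 20–39=13918, 40+=11097

2283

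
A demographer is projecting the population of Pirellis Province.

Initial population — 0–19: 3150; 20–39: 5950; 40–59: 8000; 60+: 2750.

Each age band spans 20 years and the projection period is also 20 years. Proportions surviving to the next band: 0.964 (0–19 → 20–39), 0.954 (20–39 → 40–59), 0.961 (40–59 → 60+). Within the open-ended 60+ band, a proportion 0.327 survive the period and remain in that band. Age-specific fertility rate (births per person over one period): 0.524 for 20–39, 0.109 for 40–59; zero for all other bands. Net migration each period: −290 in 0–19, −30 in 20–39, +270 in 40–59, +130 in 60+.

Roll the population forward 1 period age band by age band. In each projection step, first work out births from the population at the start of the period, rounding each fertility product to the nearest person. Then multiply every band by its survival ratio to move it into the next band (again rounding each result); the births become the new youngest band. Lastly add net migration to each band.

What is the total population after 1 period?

Call the groups 1 to 4, youngest first.
After projecting period 1:
Births: 5950 * 0.524 = 3118  |  8000 * 0.109 = 872 → total 3990
Group 2: 3150 * 0.964 = 3037
Group 3: 5950 * 0.954 = 5676
Group 4: 8000 * 0.961 + 2750 * 0.327 = 7688 + 899 = 8587
Net migration: Group 1 − 290 → 3700; Group 2 − 30 → 3007; Group 3 + 270 → 5946; Group 4 + 130 → 8717
End of period: [3700, 3007, 5946, 8717]
Total after period 1: 3700 + 3007 + 5946 + 8717 = 21370

21370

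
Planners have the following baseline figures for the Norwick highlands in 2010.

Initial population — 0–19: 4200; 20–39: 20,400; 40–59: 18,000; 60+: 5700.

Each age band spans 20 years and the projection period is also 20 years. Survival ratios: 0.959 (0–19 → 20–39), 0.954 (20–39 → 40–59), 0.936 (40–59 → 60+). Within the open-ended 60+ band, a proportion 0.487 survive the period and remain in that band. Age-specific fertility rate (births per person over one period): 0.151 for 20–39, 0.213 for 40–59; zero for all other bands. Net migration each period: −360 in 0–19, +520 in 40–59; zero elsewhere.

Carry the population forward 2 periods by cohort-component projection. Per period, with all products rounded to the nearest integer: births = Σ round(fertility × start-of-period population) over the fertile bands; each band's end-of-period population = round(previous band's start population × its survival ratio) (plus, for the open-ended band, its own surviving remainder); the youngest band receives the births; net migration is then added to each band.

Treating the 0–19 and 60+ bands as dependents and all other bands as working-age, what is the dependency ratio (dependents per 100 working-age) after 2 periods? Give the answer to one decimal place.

307.7

Let group 1 be 0–19 through group 4 = 60+.
Period 1:
Births: 20400 × 0.151 = 3080  |  18000 × 0.213 = 3834 → 6914
Group 2: 4200 × 0.959 = 4028
Group 3: 20400 × 0.954 = 19462
Group 4: 18000 × 0.936 + 5700 × 0.487 = 16848 + 2776 = 19624
Net migration: Group 1 − 360 → 6554; Group 3 + 520 → 19982
Giving 6554 / 4028 / 19982 / 19624.
Period 2:
Births: 4028 × 0.151 = 608  |  19982 × 0.213 = 4256 → 4864
Group 2: 6554 × 0.959 = 6285
Group 3: 4028 × 0.954 = 3843
Group 4: 19982 × 0.936 + 19624 × 0.487 = 18703 + 9557 = 28260
Net migration: Group 1 − 360 → 4504; Group 3 + 520 → 4363
Giving 4504 / 6285 / 4363 / 28260.
Dependents (band 0–19 + band 60+) = 4504 + 28260 = 32764; working-age = 10648; ratio = 32764/10648 × 100 = 307.7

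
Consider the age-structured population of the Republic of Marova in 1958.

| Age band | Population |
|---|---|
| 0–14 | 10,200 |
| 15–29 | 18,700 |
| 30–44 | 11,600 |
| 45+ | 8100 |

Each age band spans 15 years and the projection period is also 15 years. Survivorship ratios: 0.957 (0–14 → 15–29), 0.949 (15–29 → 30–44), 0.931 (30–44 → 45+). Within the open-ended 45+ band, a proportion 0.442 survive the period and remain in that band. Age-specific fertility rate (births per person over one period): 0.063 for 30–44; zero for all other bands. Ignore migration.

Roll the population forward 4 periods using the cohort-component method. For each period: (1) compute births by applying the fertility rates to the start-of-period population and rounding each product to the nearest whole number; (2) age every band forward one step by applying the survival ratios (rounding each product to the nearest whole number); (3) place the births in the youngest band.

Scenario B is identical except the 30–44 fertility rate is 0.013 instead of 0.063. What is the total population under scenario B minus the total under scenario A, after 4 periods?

-1779

Numbering the groups 1..4 from youngest to oldest:
After projecting period 1:
Births: 11600 × 0.063 = 731
Group 2: 10200 × 0.957 = 9761
Group 3: 18700 × 0.949 = 17746
Group 4: 11600 × 0.931 + 8100 × 0.442 = 10800 + 3580 = 14380
→ [731, 9761, 17746, 14380]
After projecting period 2:
Births: 17746 × 0.063 = 1118
Group 2: 731 × 0.957 = 700
Group 3: 9761 × 0.949 = 9263
Group 4: 17746 × 0.931 + 14380 × 0.442 = 16522 + 6356 = 22878
→ [1118, 700, 9263, 22878]
After projecting period 3:
Births: 9263 × 0.063 = 584
Group 2: 1118 × 0.957 = 1070
Group 3: 700 × 0.949 = 664
Group 4: 9263 × 0.931 + 22878 × 0.442 = 8624 + 10112 = 18736
→ [584, 1070, 664, 18736]
After projecting period 4:
Births: 664 × 0.063 = 42
Group 2: 584 × 0.957 = 559
Group 3: 1070 × 0.949 = 1015
Group 4: 664 × 0.931 + 18736 × 0.442 = 618 + 8281 = 8899
→ [42, 559, 1015, 8899]
Scenario A total after 4 periods: 10515
Scenario B projection —
After projecting period 1:
Births: 11600 × 0.013 = 151
Group 2: 10200 × 0.957 = 9761
Group 3: 18700 × 0.949 = 17746
Group 4: 11600 × 0.931 + 8100 × 0.442 = 10800 + 3580 = 14380
→ [151, 9761, 17746, 14380]
After projecting period 2:
Births: 17746 × 0.013 = 231
Group 2: 151 × 0.957 = 145
Group 3: 9761 × 0.949 = 9263
Group 4: 17746 × 0.931 + 14380 × 0.442 = 16522 + 6356 = 22878
→ [231, 145, 9263, 22878]
After projecting period 3:
Births: 9263 × 0.013 = 120
Group 2: 231 × 0.957 = 221
Group 3: 145 × 0.949 = 138
Group 4: 9263 × 0.931 + 22878 × 0.442 = 8624 + 10112 = 18736
→ [120, 221, 138, 18736]
After projecting period 4:
Births: 138 × 0.013 = 2
Group 2: 120 × 0.957 = 115
Group 3: 221 × 0.949 = 210
Group 4: 138 × 0.931 + 18736 × 0.442 = 128 + 8281 = 8409
→ [2, 115, 210, 8409]
Scenario B total after 4 periods: 8736
Difference B − A = 8736 − 10515 = -1779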